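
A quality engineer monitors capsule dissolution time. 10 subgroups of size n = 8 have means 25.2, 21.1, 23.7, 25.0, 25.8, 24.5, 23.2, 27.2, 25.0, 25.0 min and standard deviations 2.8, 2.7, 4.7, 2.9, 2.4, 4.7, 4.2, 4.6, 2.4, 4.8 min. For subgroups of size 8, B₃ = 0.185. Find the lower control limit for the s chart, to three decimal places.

0.670

s̄ = (2.8 + 2.7 + 4.7 + 2.9 + 2.4 + 4.7 + 4.2 + 4.6 + 2.4 + 4.8) / 10 = 3.6200
LCL_s = B₃·s̄ = 0.185 × 3.6200 = 0.6697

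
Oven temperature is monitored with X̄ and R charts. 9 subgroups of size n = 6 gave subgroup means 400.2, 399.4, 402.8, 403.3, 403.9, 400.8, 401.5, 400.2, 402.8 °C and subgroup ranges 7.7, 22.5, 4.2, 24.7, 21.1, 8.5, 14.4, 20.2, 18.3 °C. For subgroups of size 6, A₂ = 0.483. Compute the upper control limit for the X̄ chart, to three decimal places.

X̄̄ = (400.2 + 399.4 + 402.8 + 403.3 + 403.9 + 400.8 + 401.5 + 400.2 + 402.8) / 9 = 3614.9000 / 9 = 401.6556
R̄ = (7.7 + 22.5 + 4.2 + 24.7 + 21.1 + 8.5 + 14.4 + 20.2 + 18.3) / 9 = 141.6000 / 9 = 15.7333
UCL = X̄̄ + A₂·R̄ = 401.6556 + 0.483 × 15.7333 = 409.2548

409.255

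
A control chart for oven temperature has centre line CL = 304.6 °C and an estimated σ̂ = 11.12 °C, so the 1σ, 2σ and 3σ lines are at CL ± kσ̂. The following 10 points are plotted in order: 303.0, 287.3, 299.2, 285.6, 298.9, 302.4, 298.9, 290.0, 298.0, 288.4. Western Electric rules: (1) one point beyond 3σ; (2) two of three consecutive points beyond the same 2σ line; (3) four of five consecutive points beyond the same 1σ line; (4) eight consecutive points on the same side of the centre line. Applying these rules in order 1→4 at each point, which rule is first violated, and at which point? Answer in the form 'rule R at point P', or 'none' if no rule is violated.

rule 4 at point 8

Zone of each point (C = within 1σ̂, B = 1σ̂–2σ̂, A = 2σ̂–3σ̂, * = beyond 3σ̂; sign = side of CL): 1:-C, 2:-B, 3:-C, 4:-B, 5:-C, 6:-C, 7:-C, 8:-B, 9:-C, 10:-B
Rule 4 (eight consecutive points on the same side of the centre line) is satisfied at point 8.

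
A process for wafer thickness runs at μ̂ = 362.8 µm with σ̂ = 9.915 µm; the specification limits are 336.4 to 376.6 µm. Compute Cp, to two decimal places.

Cp = (USL − LSL) / (6σ̂) = (376.6 − 336.4) / (6 × 9.915) = 40.2000 / 59.4900 = 0.6757

0.68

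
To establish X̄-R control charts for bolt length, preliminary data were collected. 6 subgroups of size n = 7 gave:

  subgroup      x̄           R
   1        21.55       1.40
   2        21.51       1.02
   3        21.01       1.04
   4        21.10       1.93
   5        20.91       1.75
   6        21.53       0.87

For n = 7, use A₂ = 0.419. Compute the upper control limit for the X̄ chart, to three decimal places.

X̄̄ = (21.55 + 21.51 + 21.01 + 21.10 + 20.91 + 21.53) / 6 = 127.6100 / 6 = 21.2683
R̄ = (1.40 + 1.02 + 1.04 + 1.93 + 1.75 + 0.87) / 6 = 8.0100 / 6 = 1.3350
UCL = X̄̄ + A₂·R̄ = 21.2683 + 0.419 × 1.3350 = 21.8277

21.828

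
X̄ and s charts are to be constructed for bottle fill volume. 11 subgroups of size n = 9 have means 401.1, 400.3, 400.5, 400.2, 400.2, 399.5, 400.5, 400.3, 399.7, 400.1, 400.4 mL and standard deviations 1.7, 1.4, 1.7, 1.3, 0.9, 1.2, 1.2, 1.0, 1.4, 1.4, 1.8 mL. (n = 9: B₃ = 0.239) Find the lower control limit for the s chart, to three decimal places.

s̄ = (1.7 + 1.4 + 1.7 + 1.3 + 0.9 + 1.2 + 1.2 + 1.0 + 1.4 + 1.4 + 1.8) / 11 = 1.3636
LCL_s = B₃·s̄ = 0.239 × 1.3636 = 0.3259

0.326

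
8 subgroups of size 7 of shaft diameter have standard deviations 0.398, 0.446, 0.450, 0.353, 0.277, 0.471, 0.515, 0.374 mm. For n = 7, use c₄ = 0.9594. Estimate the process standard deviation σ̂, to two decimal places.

s̄ = (0.398 + 0.446 + 0.450 + 0.353 + 0.277 + 0.471 + 0.515 + 0.374) / 8 = 0.4105
σ̂ = s̄ / c₄ = 0.4105 / 0.9594 = 0.4279

0.43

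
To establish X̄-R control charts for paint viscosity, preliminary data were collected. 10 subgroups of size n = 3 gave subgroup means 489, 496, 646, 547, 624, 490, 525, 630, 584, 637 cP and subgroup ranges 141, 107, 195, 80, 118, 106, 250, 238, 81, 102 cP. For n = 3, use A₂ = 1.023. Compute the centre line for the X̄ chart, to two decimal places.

566.80

X̄̄ = (489 + 496 + 646 + 547 + 624 + 490 + 525 + 630 + 584 + 637) / 10 = 5668.0000 / 10 = 566.8000
CL = X̄̄ = 566.8000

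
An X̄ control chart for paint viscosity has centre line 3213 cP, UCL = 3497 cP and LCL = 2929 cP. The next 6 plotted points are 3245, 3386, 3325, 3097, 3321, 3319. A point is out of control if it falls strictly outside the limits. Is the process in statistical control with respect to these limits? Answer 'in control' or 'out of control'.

All 6 points lie within [2929, 3497].

in control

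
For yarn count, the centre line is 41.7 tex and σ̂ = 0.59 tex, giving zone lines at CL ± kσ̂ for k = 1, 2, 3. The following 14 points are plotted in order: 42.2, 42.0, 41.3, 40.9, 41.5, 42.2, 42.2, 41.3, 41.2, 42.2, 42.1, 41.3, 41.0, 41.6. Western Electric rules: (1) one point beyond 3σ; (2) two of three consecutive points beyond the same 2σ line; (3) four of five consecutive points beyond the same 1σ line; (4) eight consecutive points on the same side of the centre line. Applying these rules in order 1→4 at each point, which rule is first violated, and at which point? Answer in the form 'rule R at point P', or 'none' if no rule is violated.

none

Zone of each point (C = within 1σ̂, B = 1σ̂–2σ̂, A = 2σ̂–3σ̂, * = beyond 3σ̂; sign = side of CL): 1:+C, 2:+C, 3:-C, 4:-B, 5:-C, 6:+C, 7:+C, 8:-C, 9:-C, 10:+C, 11:+C, 12:-C, 13:-B, 14:-C
No rule fires across all 14 points.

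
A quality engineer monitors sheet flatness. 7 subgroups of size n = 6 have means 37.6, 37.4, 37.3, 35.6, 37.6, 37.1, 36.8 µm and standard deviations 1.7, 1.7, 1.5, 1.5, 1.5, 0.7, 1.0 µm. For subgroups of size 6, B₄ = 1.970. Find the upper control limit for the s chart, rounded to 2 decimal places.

2.70

s̄ = (1.7 + 1.7 + 1.5 + 1.5 + 1.5 + 0.7 + 1.0) / 7 = 1.3714
UCL_s = B₄·s̄ = 1.970 × 1.3714 = 2.7017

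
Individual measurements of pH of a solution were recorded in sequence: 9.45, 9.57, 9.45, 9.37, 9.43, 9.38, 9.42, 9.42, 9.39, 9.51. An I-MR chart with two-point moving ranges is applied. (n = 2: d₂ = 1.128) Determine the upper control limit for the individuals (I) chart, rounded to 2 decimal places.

X̄ = (9.45 + 9.57 + 9.45 + 9.37 + 9.43 + 9.38 + 9.42 + 9.42 + 9.39 + 9.51) / 10 = 9.4390
Moving ranges: 0.12, 0.12, 0.08, 0.06, 0.05, 0.04, 0.00, 0.03, 0.12; M̄R̄ = 0.6200 / 9 = 0.0689
UCL = X̄ + 3·M̄R̄/d₂ = 9.4390 + 3 × 0.0689 / 1.128 = 9.6222

9.62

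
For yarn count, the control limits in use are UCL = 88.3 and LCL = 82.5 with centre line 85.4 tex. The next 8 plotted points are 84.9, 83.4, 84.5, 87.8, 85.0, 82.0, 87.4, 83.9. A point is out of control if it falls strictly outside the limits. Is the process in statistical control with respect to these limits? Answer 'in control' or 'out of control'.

out of control

Compare each point to [82.5, 88.3]: sample 6 = 82.0 < LCL.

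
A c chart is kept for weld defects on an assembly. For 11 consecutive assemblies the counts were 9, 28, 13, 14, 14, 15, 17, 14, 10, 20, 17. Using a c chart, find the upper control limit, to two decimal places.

c̄ = (9 + 28 + 13 + 14 + 14 + 15 + 17 + 14 + 10 + 20 + 17) / 11 = 171 / 11 = 15.5455
UCL = c̄ + 3√c̄ = 15.5455 + 3 × √15.5455 = 15.5455 + 3 × 3.9428 = 27.3738

27.37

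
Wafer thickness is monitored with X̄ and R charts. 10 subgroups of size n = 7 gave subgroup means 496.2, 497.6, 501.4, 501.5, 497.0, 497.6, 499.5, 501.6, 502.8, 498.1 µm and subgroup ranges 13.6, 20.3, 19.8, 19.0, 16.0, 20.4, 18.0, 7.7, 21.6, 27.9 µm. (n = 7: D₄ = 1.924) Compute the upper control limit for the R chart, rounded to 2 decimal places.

35.46

R̄ = (13.6 + 20.3 + 19.8 + 19.0 + 16.0 + 20.4 + 18.0 + 7.7 + 21.6 + 27.9) / 10 = 184.3000 / 10 = 18.4300
UCL_R = D₄·R̄ = 1.924 × 18.4300 = 35.4593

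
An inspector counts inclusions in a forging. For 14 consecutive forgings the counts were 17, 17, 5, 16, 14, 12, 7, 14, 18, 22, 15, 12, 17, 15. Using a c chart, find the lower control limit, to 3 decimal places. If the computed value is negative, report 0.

2.990

c̄ = (17 + 17 + 5 + 16 + 14 + 12 + 7 + 14 + 18 + 22 + 15 + 12 + 17 + 15) / 14 = 201 / 14 = 14.3571
LCL = c̄ − 3√c̄ = 14.3571 − 3 × 3.7891 = 2.9899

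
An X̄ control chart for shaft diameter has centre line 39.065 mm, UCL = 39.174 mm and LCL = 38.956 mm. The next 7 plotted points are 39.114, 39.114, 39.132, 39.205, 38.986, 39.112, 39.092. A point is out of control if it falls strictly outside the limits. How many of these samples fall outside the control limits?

Compare each point to [38.956, 39.174]: sample 4 = 39.205 > UCL.

1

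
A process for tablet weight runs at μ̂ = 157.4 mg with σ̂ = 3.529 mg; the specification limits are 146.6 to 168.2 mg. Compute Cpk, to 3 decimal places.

Cpu = (USL − μ̂) / (3σ̂) = (168.2 − 157.4) / (3 × 3.529) = 1.0201; Cpl = (μ̂ − LSL) / (3σ̂) = (157.4 − 146.6) / (3 × 3.529) = 1.0201; Cpk = min(Cpu, Cpl) = 1.0201

1.020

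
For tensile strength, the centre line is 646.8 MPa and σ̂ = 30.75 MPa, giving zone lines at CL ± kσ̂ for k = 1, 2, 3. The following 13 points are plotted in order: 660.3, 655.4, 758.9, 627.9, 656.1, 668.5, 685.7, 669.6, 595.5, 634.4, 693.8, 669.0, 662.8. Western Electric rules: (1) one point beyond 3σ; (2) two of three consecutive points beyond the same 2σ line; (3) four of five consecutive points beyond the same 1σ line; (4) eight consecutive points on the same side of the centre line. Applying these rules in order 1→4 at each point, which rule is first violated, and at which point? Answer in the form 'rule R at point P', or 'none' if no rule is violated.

Zone of each point (C = within 1σ̂, B = 1σ̂–2σ̂, A = 2σ̂–3σ̂, * = beyond 3σ̂; sign = side of CL): 1:+C, 2:+C, 3:+*, 4:-C, 5:+C, 6:+C, 7:+B, 8:+C, 9:-B, 10:-C, 11:+B, 12:+C, 13:+C
Rule 1 (one point beyond the 3σ limits) is satisfied at point 3.

rule 1 at point 3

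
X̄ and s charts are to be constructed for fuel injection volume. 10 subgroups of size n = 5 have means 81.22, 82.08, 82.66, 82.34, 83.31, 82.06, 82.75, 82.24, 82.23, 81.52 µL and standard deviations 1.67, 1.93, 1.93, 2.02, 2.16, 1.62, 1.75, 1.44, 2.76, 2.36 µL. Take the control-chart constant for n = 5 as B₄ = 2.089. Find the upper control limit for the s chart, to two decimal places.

4.10

s̄ = (1.67 + 1.93 + 1.93 + 2.02 + 2.16 + 1.62 + 1.75 + 1.44 + 2.76 + 2.36) / 10 = 1.9640
UCL_s = B₄·s̄ = 2.089 × 1.9640 = 4.1028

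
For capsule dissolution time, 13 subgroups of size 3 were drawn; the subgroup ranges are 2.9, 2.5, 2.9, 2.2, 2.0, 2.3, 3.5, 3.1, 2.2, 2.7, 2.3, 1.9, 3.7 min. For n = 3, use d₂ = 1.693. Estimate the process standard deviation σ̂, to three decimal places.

R̄ = (2.9 + 2.5 + 2.9 + 2.2 + 2.0 + 2.3 + 3.5 + 3.1 + 2.2 + 2.7 + 2.3 + 1.9 + 3.7) / 13 = 2.6308
σ̂ = R̄ / d₂ = 2.6308 / 1.693 = 1.5539

1.554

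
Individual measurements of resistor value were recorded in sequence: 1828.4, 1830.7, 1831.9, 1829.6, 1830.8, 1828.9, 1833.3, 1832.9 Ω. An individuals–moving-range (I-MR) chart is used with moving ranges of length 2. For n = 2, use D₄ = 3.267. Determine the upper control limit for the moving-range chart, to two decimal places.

Moving ranges: 2.3, 1.2, 2.3, 1.2, 1.9, 4.4, 0.4; M̄R̄ = 13.7000 / 7 = 1.9571
UCL_MR = D₄·M̄R̄ = 3.267 × 1.9571 = 6.3940

6.39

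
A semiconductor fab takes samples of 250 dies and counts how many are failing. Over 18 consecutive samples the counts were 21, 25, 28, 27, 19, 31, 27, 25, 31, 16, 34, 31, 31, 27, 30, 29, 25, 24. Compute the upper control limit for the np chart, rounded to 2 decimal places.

p̄ = Σdᵢ / (k·n) = 481 / (18 × 250) = 0.10689
UCL = np̄ + 3·√(np̄(1−p̄)) = 26.7222 + 3 × √(26.7222×0.89311) = 26.7222 + 3 × 4.8853 = 41.3780

41.38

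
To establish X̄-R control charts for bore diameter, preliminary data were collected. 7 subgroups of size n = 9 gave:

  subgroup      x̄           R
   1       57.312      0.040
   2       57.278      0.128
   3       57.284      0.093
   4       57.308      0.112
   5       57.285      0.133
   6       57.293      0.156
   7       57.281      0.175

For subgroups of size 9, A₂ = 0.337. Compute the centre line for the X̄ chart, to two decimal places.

57.29

X̄̄ = (57.312 + 57.278 + 57.284 + 57.308 + 57.285 + 57.293 + 57.281) / 7 = 401.0410 / 7 = 57.2916
CL = X̄̄ = 57.2916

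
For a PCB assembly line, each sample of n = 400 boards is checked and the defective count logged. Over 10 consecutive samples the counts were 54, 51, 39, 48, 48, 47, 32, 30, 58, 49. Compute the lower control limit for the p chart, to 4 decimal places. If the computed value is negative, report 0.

0.0663

p̄ = Σdᵢ / (k·n) = 456 / (10 × 400) = 0.11400
LCL = p̄ − 3·√(p̄(1−p̄)/n) = 0.11400 − 3 × 0.01589 = 0.06633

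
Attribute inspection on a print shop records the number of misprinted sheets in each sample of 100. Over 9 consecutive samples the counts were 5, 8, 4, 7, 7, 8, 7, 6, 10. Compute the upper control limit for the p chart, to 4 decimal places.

0.1449

p̄ = Σdᵢ / (k·n) = 62 / (9 × 100) = 0.06889
UCL = p̄ + 3·√(p̄(1−p̄)/n) = 0.06889 + 3 × √(0.06889×0.93111/100) = 0.06889 + 3 × 0.02533 = 0.14487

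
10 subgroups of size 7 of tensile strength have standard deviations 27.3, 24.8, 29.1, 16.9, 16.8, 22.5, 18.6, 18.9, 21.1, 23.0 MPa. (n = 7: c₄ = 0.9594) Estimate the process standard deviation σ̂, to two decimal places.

s̄ = (27.3 + 24.8 + 29.1 + 16.9 + 16.8 + 22.5 + 18.6 + 18.9 + 21.1 + 23.0) / 10 = 21.9000
σ̂ = s̄ / c₄ = 21.9000 / 0.9594 = 22.8268

22.83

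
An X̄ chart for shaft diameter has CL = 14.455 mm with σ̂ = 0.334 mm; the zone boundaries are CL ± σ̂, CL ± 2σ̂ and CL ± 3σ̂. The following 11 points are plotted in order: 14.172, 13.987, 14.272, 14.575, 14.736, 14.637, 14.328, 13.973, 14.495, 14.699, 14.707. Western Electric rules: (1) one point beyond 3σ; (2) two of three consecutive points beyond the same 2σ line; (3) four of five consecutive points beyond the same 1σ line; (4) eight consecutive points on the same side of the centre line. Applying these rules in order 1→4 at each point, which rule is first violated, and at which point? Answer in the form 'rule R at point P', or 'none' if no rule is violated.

Zone of each point (C = within 1σ̂, B = 1σ̂–2σ̂, A = 2σ̂–3σ̂, * = beyond 3σ̂; sign = side of CL): 1:-C, 2:-B, 3:-C, 4:+C, 5:+C, 6:+C, 7:-C, 8:-B, 9:+C, 10:+C, 11:+C
No rule fires across all 11 points.

none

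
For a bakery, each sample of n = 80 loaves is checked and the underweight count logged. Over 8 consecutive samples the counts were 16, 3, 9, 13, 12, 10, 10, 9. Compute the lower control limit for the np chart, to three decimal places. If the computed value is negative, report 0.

p̄ = Σdᵢ / (k·n) = 82 / (8 × 80) = 0.12812
LCL = np̄ − 3·√(np̄(1−p̄)) = 10.2500 − 3 × 2.9894 = 1.2817

1.282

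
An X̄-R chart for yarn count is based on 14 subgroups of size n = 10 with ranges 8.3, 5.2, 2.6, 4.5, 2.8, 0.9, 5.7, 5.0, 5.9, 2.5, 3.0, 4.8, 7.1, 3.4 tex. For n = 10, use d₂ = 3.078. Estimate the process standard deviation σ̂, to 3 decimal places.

1.432

R̄ = (8.3 + 5.2 + 2.6 + 4.5 + 2.8 + 0.9 + 5.7 + 5.0 + 5.9 + 2.5 + 3.0 + 4.8 + 7.1 + 3.4) / 14 = 4.4071
σ̂ = R̄ / d₂ = 4.4071 / 3.078 = 1.4318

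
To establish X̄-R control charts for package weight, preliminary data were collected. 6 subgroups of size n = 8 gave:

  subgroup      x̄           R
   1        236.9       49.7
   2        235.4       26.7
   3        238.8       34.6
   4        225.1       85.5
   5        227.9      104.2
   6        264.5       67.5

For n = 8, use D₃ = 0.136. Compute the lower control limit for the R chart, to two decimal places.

R̄ = (49.7 + 26.7 + 34.6 + 85.5 + 104.2 + 67.5) / 6 = 368.2000 / 6 = 61.3667
LCL_R = D₃·R̄ = 0.136 × 61.3667 = 8.3459

8.35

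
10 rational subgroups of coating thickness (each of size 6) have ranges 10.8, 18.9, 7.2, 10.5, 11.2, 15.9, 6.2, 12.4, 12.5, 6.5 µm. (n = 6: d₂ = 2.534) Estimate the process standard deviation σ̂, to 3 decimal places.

4.424

R̄ = (10.8 + 18.9 + 7.2 + 10.5 + 11.2 + 15.9 + 6.2 + 12.4 + 12.5 + 6.5) / 10 = 11.2100
σ̂ = R̄ / d₂ = 11.2100 / 2.534 = 4.4238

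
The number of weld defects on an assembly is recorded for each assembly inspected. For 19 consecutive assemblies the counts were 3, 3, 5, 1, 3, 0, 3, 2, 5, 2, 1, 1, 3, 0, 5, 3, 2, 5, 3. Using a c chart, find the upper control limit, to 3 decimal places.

c̄ = (3 + 3 + 5 + 1 + 3 + 0 + 3 + 2 + 5 + 2 + 1 + 1 + 3 + 0 + 5 + 3 + 2 + 5 + 3) / 19 = 50 / 19 = 2.6316
UCL = c̄ + 3√c̄ = 2.6316 + 3 × √2.6316 = 2.6316 + 3 × 1.6222 = 7.4982

7.498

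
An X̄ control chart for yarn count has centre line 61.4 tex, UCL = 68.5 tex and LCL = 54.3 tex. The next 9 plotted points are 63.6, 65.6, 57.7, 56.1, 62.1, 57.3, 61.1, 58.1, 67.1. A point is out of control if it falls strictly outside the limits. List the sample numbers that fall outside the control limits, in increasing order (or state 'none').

All 9 points lie within [54.3, 68.5].

none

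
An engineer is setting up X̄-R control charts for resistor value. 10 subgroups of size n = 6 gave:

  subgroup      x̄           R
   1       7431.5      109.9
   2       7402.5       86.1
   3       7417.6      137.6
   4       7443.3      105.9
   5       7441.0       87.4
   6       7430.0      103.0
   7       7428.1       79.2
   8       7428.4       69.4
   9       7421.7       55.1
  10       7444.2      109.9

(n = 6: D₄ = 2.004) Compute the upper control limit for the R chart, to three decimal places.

R̄ = (109.9 + 86.1 + 137.6 + 105.9 + 87.4 + 103.0 + 79.2 + 69.4 + 55.1 + 109.9) / 10 = 943.5000 / 10 = 94.3500
UCL_R = D₄·R̄ = 2.004 × 94.3500 = 189.0774

189.077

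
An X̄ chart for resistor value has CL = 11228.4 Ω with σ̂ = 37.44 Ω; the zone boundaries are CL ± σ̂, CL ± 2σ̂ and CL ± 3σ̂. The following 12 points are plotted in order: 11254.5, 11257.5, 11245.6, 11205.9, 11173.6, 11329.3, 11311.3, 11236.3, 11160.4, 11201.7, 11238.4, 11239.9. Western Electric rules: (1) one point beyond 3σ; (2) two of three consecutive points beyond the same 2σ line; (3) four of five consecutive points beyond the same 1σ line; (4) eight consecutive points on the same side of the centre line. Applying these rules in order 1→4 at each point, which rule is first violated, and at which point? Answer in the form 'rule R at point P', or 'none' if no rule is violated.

rule 2 at point 7

Zone of each point (C = within 1σ̂, B = 1σ̂–2σ̂, A = 2σ̂–3σ̂, * = beyond 3σ̂; sign = side of CL): 1:+C, 2:+C, 3:+C, 4:-C, 5:-B, 6:+A, 7:+A, 8:+C, 9:-B, 10:-C, 11:+C, 12:+C
Rule 2 (two of three consecutive points beyond the same 2σ limit) is satisfied at point 7.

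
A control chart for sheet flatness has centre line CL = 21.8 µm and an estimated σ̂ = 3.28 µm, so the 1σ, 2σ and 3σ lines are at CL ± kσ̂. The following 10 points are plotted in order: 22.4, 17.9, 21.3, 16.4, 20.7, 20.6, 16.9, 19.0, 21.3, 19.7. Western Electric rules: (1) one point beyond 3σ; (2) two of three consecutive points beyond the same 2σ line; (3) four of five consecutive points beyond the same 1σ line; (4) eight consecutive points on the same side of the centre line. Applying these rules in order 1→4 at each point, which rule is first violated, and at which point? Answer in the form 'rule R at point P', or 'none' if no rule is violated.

rule 4 at point 9

Zone of each point (C = within 1σ̂, B = 1σ̂–2σ̂, A = 2σ̂–3σ̂, * = beyond 3σ̂; sign = side of CL): 1:+C, 2:-B, 3:-C, 4:-B, 5:-C, 6:-C, 7:-B, 8:-C, 9:-C, 10:-C
Rule 4 (eight consecutive points on the same side of the centre line) is satisfied at point 9.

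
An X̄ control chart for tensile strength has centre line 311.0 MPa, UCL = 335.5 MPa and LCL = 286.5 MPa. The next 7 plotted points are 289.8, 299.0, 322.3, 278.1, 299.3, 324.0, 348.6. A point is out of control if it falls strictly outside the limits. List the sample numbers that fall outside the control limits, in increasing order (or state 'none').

4, 7

Compare each point to [286.5, 335.5]: sample 4 = 278.1 < LCL; sample 7 = 348.6 > UCL.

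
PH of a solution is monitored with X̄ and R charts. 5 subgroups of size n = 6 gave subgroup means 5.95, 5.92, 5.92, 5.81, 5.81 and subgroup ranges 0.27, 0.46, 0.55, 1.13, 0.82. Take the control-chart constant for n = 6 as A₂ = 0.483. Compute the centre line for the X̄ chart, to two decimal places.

5.88

X̄̄ = (5.95 + 5.92 + 5.92 + 5.81 + 5.81) / 5 = 29.4100 / 5 = 5.8820
CL = X̄̄ = 5.8820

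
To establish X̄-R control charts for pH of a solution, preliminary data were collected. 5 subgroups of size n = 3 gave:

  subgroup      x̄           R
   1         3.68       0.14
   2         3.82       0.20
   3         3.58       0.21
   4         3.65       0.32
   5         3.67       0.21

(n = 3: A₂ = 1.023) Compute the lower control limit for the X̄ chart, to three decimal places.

3.459

X̄̄ = (3.68 + 3.82 + 3.58 + 3.65 + 3.67) / 5 = 18.4000 / 5 = 3.6800
R̄ = (0.14 + 0.20 + 0.21 + 0.32 + 0.21) / 5 = 1.0800 / 5 = 0.2160
LCL = X̄̄ − A₂·R̄ = 3.6800 − 1.023 × 0.2160 = 3.4590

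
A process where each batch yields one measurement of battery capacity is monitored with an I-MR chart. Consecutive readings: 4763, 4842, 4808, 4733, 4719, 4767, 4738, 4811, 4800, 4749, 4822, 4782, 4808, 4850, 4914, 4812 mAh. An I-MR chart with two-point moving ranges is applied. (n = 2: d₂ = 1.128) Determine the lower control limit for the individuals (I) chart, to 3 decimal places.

X̄ = (4763 + 4842 + 4808 + 4733 + 4719 + 4767 + 4738 + 4811 + 4800 + 4749 + 4822 + 4782 + 4808 + 4850 + 4914 + 4812) / 16 = 4794.8750
Moving ranges: 79, 34, 75, 14, 48, 29, 73, 11, 51, 73, 40, 26, 42, 64, 102; M̄R̄ = 761.0000 / 15 = 50.7333
LCL = X̄ − 3·M̄R̄/d₂ = 4794.8750 − 3 × 50.7333 / 1.128 = 4659.9459

4659.946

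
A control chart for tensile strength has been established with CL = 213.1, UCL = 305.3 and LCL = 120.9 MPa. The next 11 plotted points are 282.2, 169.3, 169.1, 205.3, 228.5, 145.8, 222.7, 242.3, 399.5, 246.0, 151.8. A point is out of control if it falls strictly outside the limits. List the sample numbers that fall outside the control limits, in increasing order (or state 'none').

Compare each point to [120.9, 305.3]: sample 9 = 399.5 > UCL.

9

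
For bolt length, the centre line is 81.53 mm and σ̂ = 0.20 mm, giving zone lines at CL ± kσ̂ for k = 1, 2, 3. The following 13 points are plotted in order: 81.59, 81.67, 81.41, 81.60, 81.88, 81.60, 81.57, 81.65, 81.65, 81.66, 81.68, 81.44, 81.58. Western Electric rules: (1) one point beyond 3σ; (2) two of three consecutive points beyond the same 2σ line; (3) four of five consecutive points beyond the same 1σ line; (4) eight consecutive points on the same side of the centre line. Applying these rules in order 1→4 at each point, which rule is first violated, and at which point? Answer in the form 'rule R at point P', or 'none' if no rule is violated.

rule 4 at point 11

Zone of each point (C = within 1σ̂, B = 1σ̂–2σ̂, A = 2σ̂–3σ̂, * = beyond 3σ̂; sign = side of CL): 1:+C, 2:+C, 3:-C, 4:+C, 5:+B, 6:+C, 7:+C, 8:+C, 9:+C, 10:+C, 11:+C, 12:-C, 13:+C
Rule 4 (eight consecutive points on the same side of the centre line) is satisfied at point 11.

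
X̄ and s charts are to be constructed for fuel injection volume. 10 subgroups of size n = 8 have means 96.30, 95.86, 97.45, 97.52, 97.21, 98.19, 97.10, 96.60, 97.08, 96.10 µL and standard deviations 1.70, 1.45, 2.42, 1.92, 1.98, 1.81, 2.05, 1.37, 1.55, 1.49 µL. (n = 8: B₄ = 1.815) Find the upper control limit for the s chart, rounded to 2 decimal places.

s̄ = (1.70 + 1.45 + 2.42 + 1.92 + 1.98 + 1.81 + 2.05 + 1.37 + 1.55 + 1.49) / 10 = 1.7740
UCL_s = B₄·s̄ = 1.815 × 1.7740 = 3.2198

3.22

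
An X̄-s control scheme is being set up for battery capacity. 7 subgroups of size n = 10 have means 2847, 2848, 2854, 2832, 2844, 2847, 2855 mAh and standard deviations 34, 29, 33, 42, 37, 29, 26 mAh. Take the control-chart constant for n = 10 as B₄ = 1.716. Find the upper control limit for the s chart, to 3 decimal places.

s̄ = (34 + 29 + 33 + 42 + 37 + 29 + 26) / 7 = 32.8571
UCL_s = B₄·s̄ = 1.716 × 32.8571 = 56.3829

56.383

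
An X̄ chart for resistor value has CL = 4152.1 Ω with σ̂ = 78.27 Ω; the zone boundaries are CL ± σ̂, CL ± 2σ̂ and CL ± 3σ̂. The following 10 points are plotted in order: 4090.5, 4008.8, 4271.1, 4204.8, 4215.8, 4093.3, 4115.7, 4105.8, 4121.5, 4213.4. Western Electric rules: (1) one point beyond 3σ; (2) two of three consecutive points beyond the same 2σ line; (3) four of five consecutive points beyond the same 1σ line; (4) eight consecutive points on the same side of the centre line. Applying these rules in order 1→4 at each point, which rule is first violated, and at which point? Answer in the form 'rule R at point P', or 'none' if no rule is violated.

none

Zone of each point (C = within 1σ̂, B = 1σ̂–2σ̂, A = 2σ̂–3σ̂, * = beyond 3σ̂; sign = side of CL): 1:-C, 2:-B, 3:+B, 4:+C, 5:+C, 6:-C, 7:-C, 8:-C, 9:-C, 10:+C
No rule fires across all 10 points.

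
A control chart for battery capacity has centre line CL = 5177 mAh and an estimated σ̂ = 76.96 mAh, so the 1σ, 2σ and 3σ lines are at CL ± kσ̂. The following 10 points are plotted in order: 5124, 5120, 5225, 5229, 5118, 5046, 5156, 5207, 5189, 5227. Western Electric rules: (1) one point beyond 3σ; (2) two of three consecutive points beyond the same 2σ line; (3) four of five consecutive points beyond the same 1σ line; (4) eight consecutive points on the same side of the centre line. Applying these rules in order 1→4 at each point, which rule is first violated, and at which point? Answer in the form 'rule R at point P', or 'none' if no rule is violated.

none

Zone of each point (C = within 1σ̂, B = 1σ̂–2σ̂, A = 2σ̂–3σ̂, * = beyond 3σ̂; sign = side of CL): 1:-C, 2:-C, 3:+C, 4:+C, 5:-C, 6:-B, 7:-C, 8:+C, 9:+C, 10:+C
No rule fires across all 10 points.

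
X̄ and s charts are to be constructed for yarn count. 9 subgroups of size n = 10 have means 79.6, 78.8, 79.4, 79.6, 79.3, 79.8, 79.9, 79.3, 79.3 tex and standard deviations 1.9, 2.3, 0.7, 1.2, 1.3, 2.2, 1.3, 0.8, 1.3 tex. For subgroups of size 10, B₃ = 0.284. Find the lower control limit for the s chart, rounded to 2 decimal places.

s̄ = (1.9 + 2.3 + 0.7 + 1.2 + 1.3 + 2.2 + 1.3 + 0.8 + 1.3) / 9 = 1.4444
LCL_s = B₃·s̄ = 0.284 × 1.4444 = 0.4102

0.41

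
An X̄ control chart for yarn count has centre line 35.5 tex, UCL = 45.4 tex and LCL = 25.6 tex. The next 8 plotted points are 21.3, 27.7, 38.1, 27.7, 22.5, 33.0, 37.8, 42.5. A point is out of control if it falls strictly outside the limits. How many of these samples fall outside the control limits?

Compare each point to [25.6, 45.4]: sample 1 = 21.3 < LCL; sample 5 = 22.5 < LCL.

2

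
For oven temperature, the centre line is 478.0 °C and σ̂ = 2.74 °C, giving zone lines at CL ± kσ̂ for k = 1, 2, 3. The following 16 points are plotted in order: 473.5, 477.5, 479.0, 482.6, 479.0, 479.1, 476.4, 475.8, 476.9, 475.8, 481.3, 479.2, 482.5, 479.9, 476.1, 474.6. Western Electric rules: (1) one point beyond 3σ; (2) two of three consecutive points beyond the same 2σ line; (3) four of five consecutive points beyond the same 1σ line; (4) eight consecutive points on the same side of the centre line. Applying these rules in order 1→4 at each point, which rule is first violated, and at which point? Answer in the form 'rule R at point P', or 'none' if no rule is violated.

none

Zone of each point (C = within 1σ̂, B = 1σ̂–2σ̂, A = 2σ̂–3σ̂, * = beyond 3σ̂; sign = side of CL): 1:-B, 2:-C, 3:+C, 4:+B, 5:+C, 6:+C, 7:-C, 8:-C, 9:-C, 10:-C, 11:+B, 12:+C, 13:+B, 14:+C, 15:-C, 16:-B
No rule fires across all 16 points.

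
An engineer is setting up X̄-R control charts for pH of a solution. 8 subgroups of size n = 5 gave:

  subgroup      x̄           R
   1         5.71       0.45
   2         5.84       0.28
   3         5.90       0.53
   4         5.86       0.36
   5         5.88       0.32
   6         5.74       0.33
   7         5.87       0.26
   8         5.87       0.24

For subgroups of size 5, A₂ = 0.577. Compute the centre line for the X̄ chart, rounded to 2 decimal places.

5.83

X̄̄ = (5.71 + 5.84 + 5.90 + 5.86 + 5.88 + 5.74 + 5.87 + 5.87) / 8 = 46.6700 / 8 = 5.8338
CL = X̄̄ = 5.8338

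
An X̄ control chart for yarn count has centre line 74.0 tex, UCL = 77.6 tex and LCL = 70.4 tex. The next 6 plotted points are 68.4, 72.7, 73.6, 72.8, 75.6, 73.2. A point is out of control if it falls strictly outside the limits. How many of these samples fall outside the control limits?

1

Compare each point to [70.4, 77.6]: sample 1 = 68.4 < LCL.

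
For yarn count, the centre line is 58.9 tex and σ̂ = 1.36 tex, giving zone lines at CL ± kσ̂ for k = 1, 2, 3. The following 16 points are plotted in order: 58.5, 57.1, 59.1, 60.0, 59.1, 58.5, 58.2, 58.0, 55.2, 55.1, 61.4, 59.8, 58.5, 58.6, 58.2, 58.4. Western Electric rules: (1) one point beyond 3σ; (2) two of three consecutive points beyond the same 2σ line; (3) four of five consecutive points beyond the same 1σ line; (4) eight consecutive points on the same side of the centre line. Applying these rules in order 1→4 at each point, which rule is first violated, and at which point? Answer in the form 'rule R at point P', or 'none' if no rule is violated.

rule 2 at point 10

Zone of each point (C = within 1σ̂, B = 1σ̂–2σ̂, A = 2σ̂–3σ̂, * = beyond 3σ̂; sign = side of CL): 1:-C, 2:-B, 3:+C, 4:+C, 5:+C, 6:-C, 7:-C, 8:-C, 9:-A, 10:-A, 11:+B, 12:+C, 13:-C, 14:-C, 15:-C, 16:-C
Rule 2 (two of three consecutive points beyond the same 2σ limit) is satisfied at point 10.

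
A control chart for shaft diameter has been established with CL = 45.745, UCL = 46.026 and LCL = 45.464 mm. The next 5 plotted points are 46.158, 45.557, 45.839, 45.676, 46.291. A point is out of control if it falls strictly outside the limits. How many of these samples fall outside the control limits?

2

Compare each point to [45.464, 46.026]: sample 1 = 46.158 > UCL; sample 5 = 46.291 > UCL.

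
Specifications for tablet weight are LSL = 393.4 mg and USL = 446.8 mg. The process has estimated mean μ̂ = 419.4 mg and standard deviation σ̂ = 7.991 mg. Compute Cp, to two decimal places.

1.11

Cp = (USL − LSL) / (6σ̂) = (446.8 − 393.4) / (6 × 7.991) = 53.4000 / 47.9460 = 1.1138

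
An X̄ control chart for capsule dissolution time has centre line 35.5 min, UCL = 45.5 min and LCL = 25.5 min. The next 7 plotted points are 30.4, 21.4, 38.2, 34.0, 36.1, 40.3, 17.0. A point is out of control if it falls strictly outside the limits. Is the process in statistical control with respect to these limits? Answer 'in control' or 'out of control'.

out of control

Compare each point to [25.5, 45.5]: sample 2 = 21.4 < LCL; sample 7 = 17.0 < LCL.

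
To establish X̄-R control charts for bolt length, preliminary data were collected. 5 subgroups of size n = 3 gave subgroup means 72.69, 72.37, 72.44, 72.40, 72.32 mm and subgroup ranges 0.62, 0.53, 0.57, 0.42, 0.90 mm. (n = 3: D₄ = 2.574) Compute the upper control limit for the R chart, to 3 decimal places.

1.565

R̄ = (0.62 + 0.53 + 0.57 + 0.42 + 0.90) / 5 = 3.0400 / 5 = 0.6080
UCL_R = D₄·R̄ = 2.574 × 0.6080 = 1.5650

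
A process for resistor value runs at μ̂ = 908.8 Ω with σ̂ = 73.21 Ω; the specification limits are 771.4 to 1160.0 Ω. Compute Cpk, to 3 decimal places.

0.626

Cpu = (USL − μ̂) / (3σ̂) = (1160.0 − 908.8) / (3 × 73.21) = 1.1437; Cpl = (μ̂ − LSL) / (3σ̂) = (908.8 − 771.4) / (3 × 73.21) = 0.6256; Cpk = min(Cpu, Cpl) = 0.6256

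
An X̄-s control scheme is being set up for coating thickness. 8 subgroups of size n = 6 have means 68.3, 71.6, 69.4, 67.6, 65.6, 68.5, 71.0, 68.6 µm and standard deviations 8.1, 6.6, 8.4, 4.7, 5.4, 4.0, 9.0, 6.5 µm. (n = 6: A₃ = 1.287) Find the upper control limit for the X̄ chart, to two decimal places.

X̄̄ = (68.3 + 71.6 + 69.4 + 67.6 + 65.6 + 68.5 + 71.0 + 68.6) / 8 = 68.8250
s̄ = (8.1 + 6.6 + 8.4 + 4.7 + 5.4 + 4.0 + 9.0 + 6.5) / 8 = 6.5875
UCL = X̄̄ + A₃·s̄ = 68.8250 + 1.287 × 6.5875 = 77.3031

77.30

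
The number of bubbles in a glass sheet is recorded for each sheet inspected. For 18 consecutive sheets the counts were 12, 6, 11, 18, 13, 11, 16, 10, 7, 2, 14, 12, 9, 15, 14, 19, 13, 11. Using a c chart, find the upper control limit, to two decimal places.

c̄ = (12 + 6 + 11 + 18 + 13 + 11 + 16 + 10 + 7 + 2 + 14 + 12 + 9 + 15 + 14 + 19 + 13 + 11) / 18 = 213 / 18 = 11.8333
UCL = c̄ + 3√c̄ = 11.8333 + 3 × √11.8333 = 11.8333 + 3 × 3.4400 = 22.1532

22.15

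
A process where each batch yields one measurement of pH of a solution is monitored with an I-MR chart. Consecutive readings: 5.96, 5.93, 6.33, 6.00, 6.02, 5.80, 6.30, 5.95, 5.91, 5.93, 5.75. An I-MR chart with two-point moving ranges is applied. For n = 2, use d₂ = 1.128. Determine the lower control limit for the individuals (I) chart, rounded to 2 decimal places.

X̄ = (5.96 + 5.93 + 6.33 + 6.00 + 6.02 + 5.80 + 6.30 + 5.95 + 5.91 + 5.93 + 5.75) / 11 = 5.9891
Moving ranges: 0.03, 0.40, 0.33, 0.02, 0.22, 0.50, 0.35, 0.04, 0.02, 0.18; M̄R̄ = 2.0900 / 10 = 0.2090
LCL = X̄ − 3·M̄R̄/d₂ = 5.9891 − 3 × 0.2090 / 1.128 = 5.4332

5.43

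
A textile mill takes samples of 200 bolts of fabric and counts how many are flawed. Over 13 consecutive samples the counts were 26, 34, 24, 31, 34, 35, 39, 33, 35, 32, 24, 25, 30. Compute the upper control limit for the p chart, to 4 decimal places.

p̄ = Σdᵢ / (k·n) = 402 / (13 × 200) = 0.15462
UCL = p̄ + 3·√(p̄(1−p̄)/n) = 0.15462 + 3 × √(0.15462×0.84538/200) = 0.15462 + 3 × 0.02556 = 0.23131

0.2313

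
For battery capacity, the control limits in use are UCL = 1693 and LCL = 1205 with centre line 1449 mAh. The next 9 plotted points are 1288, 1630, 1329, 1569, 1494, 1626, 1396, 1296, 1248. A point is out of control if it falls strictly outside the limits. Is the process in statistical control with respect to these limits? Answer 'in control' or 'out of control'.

All 9 points lie within [1205, 1693].

in control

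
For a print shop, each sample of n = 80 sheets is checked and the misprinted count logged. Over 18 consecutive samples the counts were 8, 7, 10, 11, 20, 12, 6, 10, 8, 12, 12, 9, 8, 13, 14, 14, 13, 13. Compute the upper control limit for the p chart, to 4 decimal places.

0.2549

p̄ = Σdᵢ / (k·n) = 200 / (18 × 80) = 0.13889
UCL = p̄ + 3·√(p̄(1−p̄)/n) = 0.13889 + 3 × √(0.13889×0.86111/80) = 0.13889 + 3 × 0.03867 = 0.25488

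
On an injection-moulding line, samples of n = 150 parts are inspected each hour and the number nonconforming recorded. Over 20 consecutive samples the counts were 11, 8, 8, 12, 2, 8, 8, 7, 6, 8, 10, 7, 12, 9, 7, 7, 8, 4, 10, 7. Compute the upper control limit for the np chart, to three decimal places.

16.182

p̄ = Σdᵢ / (k·n) = 159 / (20 × 150) = 0.05300
UCL = np̄ + 3·√(np̄(1−p̄)) = 7.9500 + 3 × √(7.9500×0.94700) = 7.9500 + 3 × 2.7438 = 16.1815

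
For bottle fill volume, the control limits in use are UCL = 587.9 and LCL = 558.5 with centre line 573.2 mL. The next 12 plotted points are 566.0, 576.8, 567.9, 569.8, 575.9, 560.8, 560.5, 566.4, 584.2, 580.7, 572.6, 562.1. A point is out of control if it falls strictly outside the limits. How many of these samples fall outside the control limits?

All 12 points lie within [558.5, 587.9].

0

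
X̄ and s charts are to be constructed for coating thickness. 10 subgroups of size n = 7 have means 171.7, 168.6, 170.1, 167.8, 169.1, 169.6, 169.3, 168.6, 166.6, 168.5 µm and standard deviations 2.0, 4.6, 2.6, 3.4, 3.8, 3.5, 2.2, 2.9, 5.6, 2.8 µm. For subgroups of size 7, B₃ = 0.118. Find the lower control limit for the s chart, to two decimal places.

s̄ = (2.0 + 4.6 + 2.6 + 3.4 + 3.8 + 3.5 + 2.2 + 2.9 + 5.6 + 2.8) / 10 = 3.3400
LCL_s = B₃·s̄ = 0.118 × 3.3400 = 0.3941

0.39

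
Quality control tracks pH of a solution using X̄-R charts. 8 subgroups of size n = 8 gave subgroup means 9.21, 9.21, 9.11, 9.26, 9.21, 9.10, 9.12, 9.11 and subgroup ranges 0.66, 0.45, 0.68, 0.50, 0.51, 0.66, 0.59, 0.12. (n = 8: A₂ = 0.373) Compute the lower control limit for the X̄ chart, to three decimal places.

8.972

X̄̄ = (9.21 + 9.21 + 9.11 + 9.26 + 9.21 + 9.10 + 9.12 + 9.11) / 8 = 73.3300 / 8 = 9.1662
R̄ = (0.66 + 0.45 + 0.68 + 0.50 + 0.51 + 0.66 + 0.59 + 0.12) / 8 = 4.1700 / 8 = 0.5212
LCL = X̄̄ − A₂·R̄ = 9.1662 − 0.373 × 0.5212 = 8.9718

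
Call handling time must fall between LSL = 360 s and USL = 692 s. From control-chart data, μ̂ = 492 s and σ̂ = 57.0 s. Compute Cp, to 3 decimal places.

0.971

Cp = (USL − LSL) / (6σ̂) = (692 − 360) / (6 × 57.0) = 332.0000 / 342.0000 = 0.9708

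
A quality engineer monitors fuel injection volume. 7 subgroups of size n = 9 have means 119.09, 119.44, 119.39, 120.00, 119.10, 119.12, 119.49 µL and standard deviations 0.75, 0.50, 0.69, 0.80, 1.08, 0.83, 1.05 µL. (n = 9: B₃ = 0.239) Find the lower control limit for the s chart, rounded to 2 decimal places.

s̄ = (0.75 + 0.50 + 0.69 + 0.80 + 1.08 + 0.83 + 1.05) / 7 = 0.8143
LCL_s = B₃·s̄ = 0.239 × 0.8143 = 0.1946

0.19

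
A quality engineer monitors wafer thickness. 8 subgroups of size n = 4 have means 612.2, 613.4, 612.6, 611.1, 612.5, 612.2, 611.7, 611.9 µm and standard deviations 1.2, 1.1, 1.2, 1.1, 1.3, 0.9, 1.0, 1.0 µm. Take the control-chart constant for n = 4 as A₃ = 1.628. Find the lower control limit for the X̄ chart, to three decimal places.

610.409

X̄̄ = (612.2 + 613.4 + 612.6 + 611.1 + 612.5 + 612.2 + 611.7 + 611.9) / 8 = 612.2000
s̄ = (1.2 + 1.1 + 1.2 + 1.1 + 1.3 + 0.9 + 1.0 + 1.0) / 8 = 1.1000
LCL = X̄̄ − A₃·s̄ = 612.2000 − 1.628 × 1.1000 = 610.4092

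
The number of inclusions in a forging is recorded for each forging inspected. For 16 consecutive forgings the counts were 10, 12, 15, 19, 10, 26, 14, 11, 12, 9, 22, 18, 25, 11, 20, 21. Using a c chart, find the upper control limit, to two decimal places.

c̄ = (10 + 12 + 15 + 19 + 10 + 26 + 14 + 11 + 12 + 9 + 22 + 18 + 25 + 11 + 20 + 21) / 16 = 255 / 16 = 15.9375
UCL = c̄ + 3√c̄ = 15.9375 + 3 × √15.9375 = 15.9375 + 3 × 3.9922 = 27.9140

27.91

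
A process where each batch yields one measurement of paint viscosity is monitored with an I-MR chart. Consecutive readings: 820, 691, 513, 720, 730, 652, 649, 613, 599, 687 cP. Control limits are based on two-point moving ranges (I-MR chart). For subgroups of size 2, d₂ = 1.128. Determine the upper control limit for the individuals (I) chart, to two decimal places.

886.96

X̄ = (820 + 691 + 513 + 720 + 730 + 652 + 649 + 613 + 599 + 687) / 10 = 667.4000
Moving ranges: 129, 178, 207, 10, 78, 3, 36, 14, 88; M̄R̄ = 743.0000 / 9 = 82.5556
UCL = X̄ + 3·M̄R̄/d₂ = 667.4000 + 3 × 82.5556 / 1.128 = 886.9626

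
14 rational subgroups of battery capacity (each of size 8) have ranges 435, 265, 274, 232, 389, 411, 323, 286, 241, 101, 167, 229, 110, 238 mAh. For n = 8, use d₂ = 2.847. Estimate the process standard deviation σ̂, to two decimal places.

92.85

R̄ = (435 + 265 + 274 + 232 + 389 + 411 + 323 + 286 + 241 + 101 + 167 + 229 + 110 + 238) / 14 = 264.3571
σ̂ = R̄ / d₂ = 264.3571 / 2.847 = 92.8546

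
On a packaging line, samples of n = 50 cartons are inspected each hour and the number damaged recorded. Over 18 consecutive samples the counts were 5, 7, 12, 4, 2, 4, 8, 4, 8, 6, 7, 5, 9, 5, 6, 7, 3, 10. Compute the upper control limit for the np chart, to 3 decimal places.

p̄ = Σdᵢ / (k·n) = 112 / (18 × 50) = 0.12444
UCL = np̄ + 3·√(np̄(1−p̄)) = 6.2222 + 3 × √(6.2222×0.87556) = 6.2222 + 3 × 2.3341 = 13.2244

13.224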